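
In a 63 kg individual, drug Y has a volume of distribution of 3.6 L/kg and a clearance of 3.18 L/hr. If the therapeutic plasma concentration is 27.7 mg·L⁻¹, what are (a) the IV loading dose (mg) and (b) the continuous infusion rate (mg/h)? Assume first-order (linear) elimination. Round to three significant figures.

Total Vd = 3.6 × 63 = 226.8 L
Loading: fill Vd to C_target → 226.8 L × 27.7 mg/L = 6282 mg
Infusion rate = 3.180 L/h × 27.7 mg/L = 88.09 mg/h

(a) 6280 mg; (b) 88.1 mg/h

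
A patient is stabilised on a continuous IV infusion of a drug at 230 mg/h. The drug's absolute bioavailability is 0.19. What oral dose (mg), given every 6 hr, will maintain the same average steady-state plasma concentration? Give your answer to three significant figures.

To maintain the same Css, the systemic dosing rate must be unchanged: F·D/τ = infusion rate.
D = rate × τ / F = 230 × 6 / 0.19 = 7263 mg

7260 mg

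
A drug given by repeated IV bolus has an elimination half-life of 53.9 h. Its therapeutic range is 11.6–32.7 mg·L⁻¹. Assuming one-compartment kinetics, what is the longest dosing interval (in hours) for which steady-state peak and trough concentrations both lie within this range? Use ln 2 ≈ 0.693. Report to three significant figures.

80.6 h

k = 0.693 / t½ = 0.693 / 53.9 = 0.01286 h⁻¹
Between IV bolus doses, concentration decays as C = C₀·e^(−kτ), so C_peak/C_trough = e^(kτ).
τ_max = ln(C_peak/C_trough) / k = ln(32.7/11.6) / 0.01286 = 1.036 / 0.01286 = 80.56 h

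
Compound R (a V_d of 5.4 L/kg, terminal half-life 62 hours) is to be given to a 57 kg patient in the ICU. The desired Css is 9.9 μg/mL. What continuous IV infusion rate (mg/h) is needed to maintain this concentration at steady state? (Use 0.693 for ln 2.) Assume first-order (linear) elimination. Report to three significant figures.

34.1 mg/h

Vd(total) = 57 kg × 5.4 L/kg = 307.8 L
k = 0.693/62 = 0.01118 h⁻¹, so CL = k·Vd = 0.01118 × 307.8 = 3.441 L/h
Infusion rate = CL × Css = 3.441 × 9.9 = 34.07 mg/h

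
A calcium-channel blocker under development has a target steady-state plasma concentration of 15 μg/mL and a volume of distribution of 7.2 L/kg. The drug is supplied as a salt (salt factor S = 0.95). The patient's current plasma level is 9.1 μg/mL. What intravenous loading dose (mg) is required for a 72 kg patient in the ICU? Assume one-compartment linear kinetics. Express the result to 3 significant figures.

3220 mg

Total Vd = 7.2 × 72 = 518.4 L
Concentration deficit ΔC = 15 − 9.1 = 5.900 mg/L
LD = Vd × ΔC / S = 518.4 × 5.900 / 0.95 = 3220 mg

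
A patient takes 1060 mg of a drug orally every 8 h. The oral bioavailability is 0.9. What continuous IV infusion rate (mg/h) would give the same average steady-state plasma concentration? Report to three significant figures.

Equivalent systemic input: infusion rate = F·D/τ.
Rate = 0.9 × 1060 / 8 = 119.3 mg/h

119 mg/h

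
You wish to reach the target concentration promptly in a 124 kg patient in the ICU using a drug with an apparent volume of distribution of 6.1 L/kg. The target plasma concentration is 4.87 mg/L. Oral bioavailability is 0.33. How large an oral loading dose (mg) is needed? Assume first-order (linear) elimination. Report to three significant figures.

Vd = 6.1 L/kg × 124 kg = 756.4 L
The loading dose fills Vd to the target concentration.
LD = Vd × C / F = 756.4 × 4.870 / 0.33 = 11160 mg

11200 mg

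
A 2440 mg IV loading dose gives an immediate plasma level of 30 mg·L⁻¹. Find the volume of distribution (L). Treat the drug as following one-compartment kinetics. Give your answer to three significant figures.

Immediately after an IV bolus, C₀ = Dose / Vd, so Vd = Dose / C₀.
Vd = 2440 / 30 = 81.33 L

81.3 L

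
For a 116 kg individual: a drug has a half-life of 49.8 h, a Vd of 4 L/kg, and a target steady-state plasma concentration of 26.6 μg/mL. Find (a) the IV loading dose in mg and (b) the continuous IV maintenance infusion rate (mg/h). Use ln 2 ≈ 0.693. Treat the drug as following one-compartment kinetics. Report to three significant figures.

(a) 12300 mg; (b) 172 mg/h

Vd(total) = 116 kg × 4 L/kg = 464.0 L
LD = Vd × C = 464.0 × 26.6 = 12340 mg
CL = 0.693 × Vd / t½ = 0.693 × 464.0 / 49.8 = 6.457 L/h
Infusion rate = CL × Css = 6.457 × 26.6 = 171.8 mg/h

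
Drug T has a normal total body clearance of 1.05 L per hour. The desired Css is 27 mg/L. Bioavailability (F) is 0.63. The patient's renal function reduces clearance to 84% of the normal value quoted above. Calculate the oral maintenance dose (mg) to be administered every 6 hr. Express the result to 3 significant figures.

227 mg

Patient clearance = 0.84 × 1.050 = 0.8820 L/h
D = CL × Css × τ / F = 0.8820 × 27 × 6 / 0.63 = 226.8 mg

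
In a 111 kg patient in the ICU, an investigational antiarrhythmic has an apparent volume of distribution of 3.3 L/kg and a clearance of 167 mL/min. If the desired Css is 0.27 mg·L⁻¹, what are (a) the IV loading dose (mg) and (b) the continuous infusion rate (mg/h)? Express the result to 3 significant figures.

(a) 98.9 mg; (b) 2.71 mg/h

Total Vd = 3.3 × 111 = 366.3 L
Loading dose = Vd × C = 366.3 × 0.27 = 98.90 mg
Convert clearance: 167 mL/min × 60 min/h ÷ 1000 mL/L = 10.02 L/h
Maintenance: replace elimination → rate = CL × Css = 10.02 × 0.27 = 2.705 mg/h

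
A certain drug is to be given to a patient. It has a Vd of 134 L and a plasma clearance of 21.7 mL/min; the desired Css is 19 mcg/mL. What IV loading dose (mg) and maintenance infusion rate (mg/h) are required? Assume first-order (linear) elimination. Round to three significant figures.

LD = Vd · C_target = 134.0 × 19 = 2546 mg
Convert clearance: 21.7 mL/min × 60 min/h ÷ 1000 mL/L = 1.302 L/h
Maintenance infusion rate = CL × Css = 1.302 × 19 = 24.74 mg/h

(a) 2550 mg; (b) 24.7 mg/h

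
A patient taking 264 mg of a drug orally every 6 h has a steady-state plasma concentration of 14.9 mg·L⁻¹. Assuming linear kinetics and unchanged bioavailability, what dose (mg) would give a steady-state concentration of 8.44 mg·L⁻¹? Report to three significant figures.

For first-order elimination, Css ∝ F·D/(CL·τ); F and CL are unchanged, so Css ∝ D/τ.
D₂ = D₁ × (Css,target / Css,current) = 264 × 8.44/14.9 = 149.5 mg

150 mg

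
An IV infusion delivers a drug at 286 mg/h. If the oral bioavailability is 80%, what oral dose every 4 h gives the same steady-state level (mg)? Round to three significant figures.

To maintain the same Css, the systemic dosing rate must be unchanged: F·D/τ = infusion rate.
D = rate × τ / F = 286 × 4 / 0.8 = 1430 mg

1430 mg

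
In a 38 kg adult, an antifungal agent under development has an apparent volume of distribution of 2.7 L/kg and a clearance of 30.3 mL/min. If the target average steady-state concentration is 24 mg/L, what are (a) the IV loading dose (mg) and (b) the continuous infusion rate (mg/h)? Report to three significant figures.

(a) 2460 mg; (b) 43.6 mg/h

Total Vd = 2.7 × 38 = 102.6 L
LD = Vd · C_target = 102.6 × 24 = 2462 mg
Convert clearance: 30.3 mL/min × 60 min/h ÷ 1000 mL/L = 1.818 L/h
Maintenance: replace elimination → rate = CL × Css = 1.818 × 24 = 43.63 mg/h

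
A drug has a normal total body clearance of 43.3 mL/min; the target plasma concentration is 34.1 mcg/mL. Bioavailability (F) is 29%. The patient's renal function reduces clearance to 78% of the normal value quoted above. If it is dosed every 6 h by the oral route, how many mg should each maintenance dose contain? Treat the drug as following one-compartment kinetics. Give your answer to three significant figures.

Convert clearance: 43.3 mL/min × 60 min/h ÷ 1000 mL/L = 2.598 L/h
Patient clearance = 0.78 × 2.598 = 2.026 L/h
D = CL × Css × τ / F = 2.026 × 34.1 × 6 / 0.29 = 1429 mg

1430 mg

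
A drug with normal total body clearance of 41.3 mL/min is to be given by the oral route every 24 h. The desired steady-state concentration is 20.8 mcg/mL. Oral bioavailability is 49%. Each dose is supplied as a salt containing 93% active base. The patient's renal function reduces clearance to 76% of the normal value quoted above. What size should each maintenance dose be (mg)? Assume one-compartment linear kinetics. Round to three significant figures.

Convert clearance: 41.3 mL/min × 60 min/h ÷ 1000 mL/L = 2.478 L/h
Patient clearance = 0.76 × 2.478 = 1.883 L/h
D = CL × Css × τ / F / S = 1.883 × 20.8 × 24 / 0.49 / 0.93 = 2063 mg

2060 mg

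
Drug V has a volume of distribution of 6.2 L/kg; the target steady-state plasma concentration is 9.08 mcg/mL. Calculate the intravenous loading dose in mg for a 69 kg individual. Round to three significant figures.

Vd(total) = 69 kg × 6.2 L/kg = 427.8 L
LD = Vd × C = 427.8 × 9.080 = 3884 mg

3880 mg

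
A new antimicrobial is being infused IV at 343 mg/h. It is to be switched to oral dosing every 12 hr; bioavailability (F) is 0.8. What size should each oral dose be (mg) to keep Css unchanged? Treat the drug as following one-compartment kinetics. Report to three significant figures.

To maintain the same Css, the systemic dosing rate must be unchanged: F·D/τ = infusion rate.
D = rate × τ / F = 343 × 12 / 0.8 = 5145 mg

5150 mg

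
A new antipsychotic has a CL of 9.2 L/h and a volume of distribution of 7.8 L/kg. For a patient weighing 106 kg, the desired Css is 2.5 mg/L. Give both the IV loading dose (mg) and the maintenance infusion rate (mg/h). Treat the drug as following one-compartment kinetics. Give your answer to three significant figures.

(a) 2070 mg; (b) 23.0 mg/h

Vd = 7.8 L/kg × 106 kg = 826.8 L
LD = Vd · C_target = 826.8 × 2.5 = 2067 mg
Infusion rate = 9.200 L/h × 2.5 mg/L = 23.00 mg/h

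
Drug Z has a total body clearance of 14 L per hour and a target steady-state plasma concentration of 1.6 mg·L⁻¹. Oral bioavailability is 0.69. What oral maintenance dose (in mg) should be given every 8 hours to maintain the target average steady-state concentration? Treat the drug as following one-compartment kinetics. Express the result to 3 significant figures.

260 mg

D = CL × Css × τ / F = 14.00 × 1.6 × 8 / 0.69 = 259.7 mg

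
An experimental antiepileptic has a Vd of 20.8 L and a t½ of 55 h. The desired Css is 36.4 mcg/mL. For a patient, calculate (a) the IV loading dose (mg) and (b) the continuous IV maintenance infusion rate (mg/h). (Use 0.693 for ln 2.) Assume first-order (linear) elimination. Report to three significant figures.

(a) 757 mg; (b) 9.54 mg/h

LD = Vd × C = 20.80 × 36.4 = 757.1 mg
CL = 0.693 × Vd / t½ = 0.693 × 20.80 / 55 = 0.2621 L/h
Infusion rate = CL × Css = 0.2621 × 36.4 = 9.540 mg/h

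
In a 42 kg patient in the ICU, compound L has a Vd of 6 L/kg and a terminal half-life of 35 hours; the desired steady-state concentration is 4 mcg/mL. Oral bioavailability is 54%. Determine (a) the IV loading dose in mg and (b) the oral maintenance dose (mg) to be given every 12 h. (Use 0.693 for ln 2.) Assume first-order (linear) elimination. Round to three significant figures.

(a) 1010 mg; (b) 444 mg

Vd(total) = 42 kg × 6 L/kg = 252.0 L
LD = Vd × C = 252.0 × 4 = 1008 mg
CL = 0.693 × Vd / t½ = 0.693 × 252.0 / 35 = 4.990 L/h
D = CL × Css × τ / F = 4.990 × 4 × 12 / 0.54 = 443.6 mg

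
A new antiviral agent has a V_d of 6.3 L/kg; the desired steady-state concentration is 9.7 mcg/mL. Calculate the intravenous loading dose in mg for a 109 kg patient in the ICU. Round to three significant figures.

6660 mg

Total Vd = 6.3 × 109 = 686.7 L
The loading dose fills Vd to the target concentration.
LD = Vd × C = 686.7 × 9.700 = 6661 mg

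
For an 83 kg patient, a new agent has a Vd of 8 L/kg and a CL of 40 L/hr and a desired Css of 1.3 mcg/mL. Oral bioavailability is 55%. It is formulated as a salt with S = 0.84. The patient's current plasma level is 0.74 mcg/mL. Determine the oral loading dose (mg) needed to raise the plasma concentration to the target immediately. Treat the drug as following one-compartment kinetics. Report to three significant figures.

Vd(total) = 83 kg × 8 L/kg = 664.0 L
The loading dose fills Vd to the target concentration; clearance is irrelevant here.
Concentration deficit ΔC = 1.3 − 0.74 = 0.5600 mg/L
LD = Vd × ΔC / F / S = 664.0 × 0.5600 / 0.55 / 0.84 = 804.8 mg

805 mg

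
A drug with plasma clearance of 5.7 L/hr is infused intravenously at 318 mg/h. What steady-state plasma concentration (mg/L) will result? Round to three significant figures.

55.8 mg/L

Css = rate / CL = 318 / 5.700 = 55.79 mg/L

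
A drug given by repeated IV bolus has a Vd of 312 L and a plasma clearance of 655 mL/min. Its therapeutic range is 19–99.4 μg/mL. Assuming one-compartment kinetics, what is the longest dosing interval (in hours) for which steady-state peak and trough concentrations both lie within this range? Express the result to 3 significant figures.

13.1 h

CL = 655 mL/min × 60/1000 = 39.30 L/h
k = CL / Vd = 39.30 / 312.0 = 0.1260 h⁻¹
Between IV bolus doses, concentration decays as C = C₀·e^(−kτ), so C_peak/C_trough = e^(kτ).
τ_max = ln(C_peak/C_trough) / k = ln(99.4/19) / 0.1260 = 1.655 / 0.1260 = 13.13 h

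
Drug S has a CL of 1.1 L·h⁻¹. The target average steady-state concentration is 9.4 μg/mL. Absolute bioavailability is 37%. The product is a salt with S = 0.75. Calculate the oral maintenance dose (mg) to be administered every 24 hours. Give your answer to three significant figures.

894 mg

D = CL × Css × τ / F / S = 1.100 × 9.4 × 24 / 0.37 / 0.75 = 894.3 mg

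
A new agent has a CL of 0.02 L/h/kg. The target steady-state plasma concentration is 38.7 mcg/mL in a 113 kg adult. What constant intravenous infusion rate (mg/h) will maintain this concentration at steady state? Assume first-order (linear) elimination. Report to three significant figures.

87.5 mg/h

CL = 0.02 L/h/kg × 113 kg = 2.260 L/h
Infusion rate = CL · Css = 2.260 L/h × 38.7 mg/L = 87.46 mg/h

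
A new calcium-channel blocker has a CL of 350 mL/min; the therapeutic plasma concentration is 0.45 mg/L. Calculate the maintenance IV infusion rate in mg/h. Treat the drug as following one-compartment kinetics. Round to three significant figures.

CL = 350 mL/min = 350 × 0.06 = 21.00 L/h
At steady state, infusion rate equals elimination rate: rate in = CL × Css.
R₀ = 21.00 × 0.45 = 9.450 mg/h

9.45 mg/h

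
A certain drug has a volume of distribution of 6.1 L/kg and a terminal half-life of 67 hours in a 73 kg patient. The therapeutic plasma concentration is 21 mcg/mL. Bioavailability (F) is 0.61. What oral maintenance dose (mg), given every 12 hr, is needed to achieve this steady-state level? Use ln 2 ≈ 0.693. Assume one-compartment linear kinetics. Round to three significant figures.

1900 mg

Total Vd = 6.1 × 73 = 445.3 L
CL = 0.693 × Vd / t½ = 0.693 × 445.3 / 67 = 4.606 L/h
D = CL × Css × τ / F = 4.606 × 21 × 12 / 0.61 = 1903 mg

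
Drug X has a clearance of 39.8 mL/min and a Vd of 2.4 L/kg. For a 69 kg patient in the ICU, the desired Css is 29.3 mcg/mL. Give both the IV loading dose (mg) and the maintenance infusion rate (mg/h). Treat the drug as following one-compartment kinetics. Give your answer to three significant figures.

Vd = 2.4 L/kg × 69 kg = 165.6 L
LD = Vd · C_target = 165.6 × 29.3 = 4852 mg
CL = 39.8 mL/min = 39.8 × 0.06 = 2.388 L/h
Maintenance infusion rate = CL × Css = 2.388 × 29.3 = 69.97 mg/h

(a) 4850 mg; (b) 70.0 mg/h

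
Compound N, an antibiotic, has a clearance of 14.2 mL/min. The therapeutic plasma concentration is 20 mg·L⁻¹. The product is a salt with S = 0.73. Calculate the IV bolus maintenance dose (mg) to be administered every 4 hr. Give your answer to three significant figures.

CL = 14.2 mL/min × 60/1000 = 0.8520 L/h
At steady state, dose per interval replaces the amount cleared in that interval: S·D/τ = CL·Css.
D = CL × Css × τ / S = 0.8520 × 20 × 4 / 0.73 = 93.37 mg

93.4 mg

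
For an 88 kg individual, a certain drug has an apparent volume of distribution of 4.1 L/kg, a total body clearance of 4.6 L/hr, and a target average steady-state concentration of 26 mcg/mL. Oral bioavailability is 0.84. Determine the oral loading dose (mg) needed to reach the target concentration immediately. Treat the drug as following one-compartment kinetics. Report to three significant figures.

Total Vd = 4.1 × 88 = 360.8 L
LD = Vd × C / F = 360.8 × 26.00 / 0.84 = 11170 mg

11200 mg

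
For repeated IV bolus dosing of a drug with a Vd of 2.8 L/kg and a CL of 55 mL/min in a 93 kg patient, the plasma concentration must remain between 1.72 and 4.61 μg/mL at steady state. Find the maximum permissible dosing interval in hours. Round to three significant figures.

Vd = 2.8 L/kg × 93 kg = 260.4 L
Convert clearance: 55 mL/min × 60 min/h ÷ 1000 mL/L = 3.300 L/h
k = CL / Vd = 3.300 / 260.4 = 0.01267 h⁻¹
Between IV bolus doses, concentration decays as C = C₀·e^(−kτ), so C_peak/C_trough = e^(kτ).
τ_max = ln(C_peak/C_trough) / k = ln(4.61/1.72) / 0.01267 = 0.9859 / 0.01267 = 77.81 h

77.8 h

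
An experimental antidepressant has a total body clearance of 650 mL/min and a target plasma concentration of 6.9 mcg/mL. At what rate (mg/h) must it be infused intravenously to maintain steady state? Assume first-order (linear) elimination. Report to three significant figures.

269 mg/h

CL = 650 mL/min = 650 × 0.06 = 39.00 L/h
At steady state, infusion rate equals elimination rate: rate in = CL × Css.
R₀ = 39.00 × 6.9 = 269.1 mg/h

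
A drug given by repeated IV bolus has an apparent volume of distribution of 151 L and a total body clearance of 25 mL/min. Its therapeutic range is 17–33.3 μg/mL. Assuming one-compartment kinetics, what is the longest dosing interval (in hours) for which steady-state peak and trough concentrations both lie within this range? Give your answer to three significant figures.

67.7 h

Convert clearance: 25 mL/min × 60 min/h ÷ 1000 mL/L = 1.500 L/h
k = CL / Vd = 1.500 / 151.0 = 0.009934 h⁻¹
Between IV bolus doses, concentration decays as C = C₀·e^(−kτ), so C_peak/C_trough = e^(kτ).
τ_max = ln(C_peak/C_trough) / k = ln(33.3/17) / 0.009934 = 0.6723 / 0.009934 = 67.68 h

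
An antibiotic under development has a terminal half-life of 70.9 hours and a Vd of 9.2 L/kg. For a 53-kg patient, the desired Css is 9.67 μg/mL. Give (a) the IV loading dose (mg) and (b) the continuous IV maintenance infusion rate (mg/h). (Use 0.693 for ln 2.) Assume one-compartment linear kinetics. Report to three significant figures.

Total Vd = 9.2 × 53 = 487.6 L
LD = Vd × C = 487.6 × 9.67 = 4715 mg
CL = 0.693 × Vd / t½ = 0.693 × 487.6 / 70.9 = 4.766 L/h
Infusion rate = CL × Css = 4.766 × 9.67 = 46.09 mg/h

(a) 4720 mg; (b) 46.1 mg/h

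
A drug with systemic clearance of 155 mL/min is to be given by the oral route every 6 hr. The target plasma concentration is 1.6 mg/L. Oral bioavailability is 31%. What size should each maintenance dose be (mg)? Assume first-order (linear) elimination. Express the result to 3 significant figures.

288 mg

CL = 155 mL/min × 60/1000 = 9.300 L/h
D = CL × Css × τ / F = 9.300 × 1.6 × 6 / 0.31 = 288.0 mg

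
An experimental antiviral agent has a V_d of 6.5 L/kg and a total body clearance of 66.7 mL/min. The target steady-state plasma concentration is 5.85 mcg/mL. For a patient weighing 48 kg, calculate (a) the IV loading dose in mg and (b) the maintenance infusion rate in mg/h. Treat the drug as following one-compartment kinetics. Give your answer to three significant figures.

(a) 1830 mg; (b) 23.4 mg/h

Total Vd = 6.5 × 48 = 312.0 L
Loading: fill Vd to C_target → 312.0 L × 5.85 mg/L = 1825 mg
CL = 66.7 mL/min = 66.7 × 0.06 = 4.002 L/h
Maintenance infusion rate = CL × Css = 4.002 × 5.85 = 23.41 mg/h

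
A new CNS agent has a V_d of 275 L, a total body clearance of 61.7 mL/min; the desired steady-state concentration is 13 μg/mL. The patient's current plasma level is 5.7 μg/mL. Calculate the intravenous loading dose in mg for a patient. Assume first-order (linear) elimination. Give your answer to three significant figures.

2010 mg

The loading dose fills Vd to the target concentration; clearance is irrelevant here.
Concentration deficit ΔC = 13 − 5.7 = 7.300 mg/L
LD = Vd × ΔC = 275.0 × 7.300 = 2008 mg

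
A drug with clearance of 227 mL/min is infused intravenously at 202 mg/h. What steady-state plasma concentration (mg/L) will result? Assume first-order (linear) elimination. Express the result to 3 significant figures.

CL = 227 mL/min × 60/1000 = 13.62 L/h
Css = rate / CL = 202 / 13.62 = 14.83 mg/L

14.8 mg/L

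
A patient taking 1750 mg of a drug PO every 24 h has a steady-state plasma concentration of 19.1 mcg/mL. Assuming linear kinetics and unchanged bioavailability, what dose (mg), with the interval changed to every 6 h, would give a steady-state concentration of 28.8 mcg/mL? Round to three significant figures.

660 mg

For first-order elimination, Css ∝ F·D/(CL·τ); F and CL are unchanged, so Css ∝ D/τ.
D₂ = D₁ × (Css,target / Css,current) × (τ₂/τ₁) = 1750 × (28.8/19.1) × (6/24) = 659.7 mg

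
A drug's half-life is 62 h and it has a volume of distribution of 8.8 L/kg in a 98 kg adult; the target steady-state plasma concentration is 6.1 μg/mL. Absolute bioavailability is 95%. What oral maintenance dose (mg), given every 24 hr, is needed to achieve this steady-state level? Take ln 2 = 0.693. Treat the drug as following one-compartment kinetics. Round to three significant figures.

1490 mg

Total Vd = 8.8 × 98 = 862.4 L
k = 0.693/62 = 0.01118 h⁻¹, so CL = k·Vd = 0.01118 × 862.4 = 9.642 L/h
D = CL × Css × τ / F = 9.642 × 6.1 × 24 / 0.95 = 1486 mg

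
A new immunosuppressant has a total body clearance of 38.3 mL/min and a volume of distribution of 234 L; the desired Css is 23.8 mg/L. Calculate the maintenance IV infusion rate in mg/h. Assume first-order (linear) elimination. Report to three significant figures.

54.7 mg/h

Convert clearance: 38.3 mL/min × 60 min/h ÷ 1000 mL/L = 2.298 L/h
Infusion rate = CL · Css = 2.298 L/h × 23.8 mg/L = 54.69 mg/h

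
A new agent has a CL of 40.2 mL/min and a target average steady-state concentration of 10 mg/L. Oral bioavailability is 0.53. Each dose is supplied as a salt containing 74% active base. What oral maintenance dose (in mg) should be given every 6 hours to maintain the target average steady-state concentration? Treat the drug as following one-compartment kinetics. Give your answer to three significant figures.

369 mg

CL = 40.2 mL/min × 60/1000 = 2.412 L/h
D = CL × Css × τ / F / S = 2.412 × 10 × 6 / 0.53 / 0.74 = 369.0 mg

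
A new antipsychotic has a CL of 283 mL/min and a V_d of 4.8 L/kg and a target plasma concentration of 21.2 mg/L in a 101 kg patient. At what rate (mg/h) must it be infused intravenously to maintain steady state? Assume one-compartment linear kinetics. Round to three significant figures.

CL = 283 mL/min × 60/1000 = 16.98 L/h
R₀ = 16.98 × 21.2 = 360.0 mg/h

360 mg/h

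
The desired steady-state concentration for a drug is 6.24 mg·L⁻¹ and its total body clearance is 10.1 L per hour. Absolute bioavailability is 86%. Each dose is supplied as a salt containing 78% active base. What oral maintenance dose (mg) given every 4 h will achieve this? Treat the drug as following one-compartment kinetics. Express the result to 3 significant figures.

376 mg

At steady state, dose per interval replaces the amount cleared in that interval: F·S·D/τ = CL·Css.
D = CL × Css × τ / F / S = 10.10 × 6.24 × 4 / 0.86 / 0.78 = 375.8 mg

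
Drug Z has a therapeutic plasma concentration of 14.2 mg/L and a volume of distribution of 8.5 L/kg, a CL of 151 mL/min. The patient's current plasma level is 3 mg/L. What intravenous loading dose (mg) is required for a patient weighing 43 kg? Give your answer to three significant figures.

4090 mg

Vd(total) = 43 kg × 8.5 L/kg = 365.5 L
LD is governed by Vd — clearance does not enter the loading-dose calculation.
Concentration deficit ΔC = 14.2 − 3 = 11.20 mg/L
LD = Vd × ΔC = 365.5 × 11.20 = 4094 mg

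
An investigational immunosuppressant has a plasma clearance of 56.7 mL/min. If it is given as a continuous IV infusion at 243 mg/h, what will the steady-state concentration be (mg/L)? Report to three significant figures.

71.4 mg/L

CL = 56.7 mL/min × 60/1000 = 3.402 L/h
Css = rate / CL = 243 / 3.402 = 71.43 mg/L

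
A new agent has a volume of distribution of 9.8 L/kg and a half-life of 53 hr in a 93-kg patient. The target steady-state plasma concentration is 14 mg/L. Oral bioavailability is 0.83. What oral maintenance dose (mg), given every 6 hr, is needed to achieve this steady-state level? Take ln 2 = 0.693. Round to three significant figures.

Vd(total) = 93 kg × 9.8 L/kg = 911.4 L
CL = ln 2 · Vd / t½ = 0.693 × 911.4 / 53 = 11.92 L/h
D = CL × Css × τ / F = 11.92 × 14 × 6 / 0.83 = 1206 mg

1210 mg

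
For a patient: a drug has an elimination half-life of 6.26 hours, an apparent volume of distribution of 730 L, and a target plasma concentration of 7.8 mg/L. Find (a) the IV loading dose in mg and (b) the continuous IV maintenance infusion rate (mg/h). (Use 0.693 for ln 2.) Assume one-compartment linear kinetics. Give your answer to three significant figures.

LD = Vd × C = 730.0 × 7.8 = 5694 mg
CL = 0.693 × Vd / t½ = 0.693 × 730.0 / 6.26 = 80.81 L/h
Infusion rate = CL × Css = 80.81 × 7.8 = 630.3 mg/h

(a) 5690 mg; (b) 630 mg/h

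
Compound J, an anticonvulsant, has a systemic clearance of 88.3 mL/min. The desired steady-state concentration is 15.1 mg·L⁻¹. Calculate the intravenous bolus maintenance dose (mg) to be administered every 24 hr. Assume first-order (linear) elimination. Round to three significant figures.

Convert clearance: 88.3 mL/min × 60 min/h ÷ 1000 mL/L = 5.298 L/h
D = CL × Css × τ = 5.298 × 15.1 × 24 = 1920 mg

1920 mg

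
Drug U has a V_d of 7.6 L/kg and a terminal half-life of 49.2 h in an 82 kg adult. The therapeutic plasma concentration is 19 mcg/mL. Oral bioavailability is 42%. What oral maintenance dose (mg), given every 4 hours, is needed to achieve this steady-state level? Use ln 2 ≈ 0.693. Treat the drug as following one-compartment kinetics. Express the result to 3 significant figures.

1590 mg

Vd(total) = 82 kg × 7.6 L/kg = 623.2 L
CL = 0.693 × Vd / t½ = 0.693 × 623.2 / 49.2 = 8.778 L/h
D = CL × Css × τ / F = 8.778 × 19 × 4 / 0.42 = 1588 mg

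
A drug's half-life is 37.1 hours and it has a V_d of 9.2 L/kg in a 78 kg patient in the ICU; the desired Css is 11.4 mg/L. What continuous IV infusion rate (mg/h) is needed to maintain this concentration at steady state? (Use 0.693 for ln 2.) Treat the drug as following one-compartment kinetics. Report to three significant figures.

Vd = 9.2 L/kg × 78 kg = 717.6 L
k = 0.693/37.1 = 0.01868 h⁻¹, so CL = k·Vd = 0.01868 × 717.6 = 13.40 L/h
Infusion rate = CL × Css = 13.40 × 11.4 = 152.8 mg/h

153 mg/h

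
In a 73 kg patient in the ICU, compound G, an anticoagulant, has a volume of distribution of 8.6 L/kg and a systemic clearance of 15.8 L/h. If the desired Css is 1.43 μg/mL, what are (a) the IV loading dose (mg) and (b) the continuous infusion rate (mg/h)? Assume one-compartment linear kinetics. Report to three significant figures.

Vd = 8.6 L/kg × 73 kg = 627.8 L
Loading: fill Vd to C_target → 627.8 L × 1.43 mg/L = 897.8 mg
Maintenance: replace elimination → rate = CL × Css = 15.80 × 1.43 = 22.59 mg/h

(a) 898 mg; (b) 22.6 mg/h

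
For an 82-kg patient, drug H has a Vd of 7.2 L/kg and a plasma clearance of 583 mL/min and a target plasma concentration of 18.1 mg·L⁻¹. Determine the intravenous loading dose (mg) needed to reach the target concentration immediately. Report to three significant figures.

Vd(total) = 82 kg × 7.2 L/kg = 590.4 L
LD is governed by Vd — clearance does not enter the loading-dose calculation.
LD = Vd × C = 590.4 × 18.10 = 10690 mg

10700 mg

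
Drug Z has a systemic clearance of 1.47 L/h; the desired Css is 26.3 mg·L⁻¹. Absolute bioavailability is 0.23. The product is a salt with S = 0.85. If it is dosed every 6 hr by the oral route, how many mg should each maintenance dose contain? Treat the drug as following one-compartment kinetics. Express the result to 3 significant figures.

1190 mg

D = CL × Css × τ / F / S = 1.470 × 26.3 × 6 / 0.23 / 0.85 = 1187 mg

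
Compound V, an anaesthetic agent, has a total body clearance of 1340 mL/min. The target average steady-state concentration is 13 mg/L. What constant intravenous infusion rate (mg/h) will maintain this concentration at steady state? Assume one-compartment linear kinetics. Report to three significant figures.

Convert clearance: 1340 mL/min × 60 min/h ÷ 1000 mL/L = 80.40 L/h
R₀ = 80.40 × 13 = 1045 mg/h

1050 mg/h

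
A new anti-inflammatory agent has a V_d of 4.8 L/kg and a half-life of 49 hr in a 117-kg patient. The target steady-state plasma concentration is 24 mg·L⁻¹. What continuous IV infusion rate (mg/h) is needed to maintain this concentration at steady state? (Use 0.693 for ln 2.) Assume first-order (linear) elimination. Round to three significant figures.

191 mg/h

Vd = 4.8 L/kg × 117 kg = 561.6 L
CL = 0.693 × Vd / t½ = 0.693 × 561.6 / 49 = 7.943 L/h
Infusion rate = CL × Css = 7.943 × 24 = 190.6 mg/h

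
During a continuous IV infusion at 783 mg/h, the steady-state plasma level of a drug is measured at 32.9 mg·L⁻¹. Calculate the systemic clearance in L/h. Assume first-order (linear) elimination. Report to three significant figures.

At steady state, infusion rate = CL × Css, so CL = rate / Css.
CL = 783 / 32.9 = 23.80 L/h

23.8 L/h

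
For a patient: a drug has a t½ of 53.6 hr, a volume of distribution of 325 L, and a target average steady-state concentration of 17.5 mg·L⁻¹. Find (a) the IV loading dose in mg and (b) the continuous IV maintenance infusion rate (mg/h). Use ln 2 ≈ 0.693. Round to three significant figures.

(a) 5690 mg; (b) 73.5 mg/h

LD = Vd × C = 325.0 × 17.5 = 5688 mg
CL = 0.693 × Vd / t½ = 0.693 × 325.0 / 53.6 = 4.202 L/h
Infusion rate = CL × Css = 4.202 × 17.5 = 73.54 mg/h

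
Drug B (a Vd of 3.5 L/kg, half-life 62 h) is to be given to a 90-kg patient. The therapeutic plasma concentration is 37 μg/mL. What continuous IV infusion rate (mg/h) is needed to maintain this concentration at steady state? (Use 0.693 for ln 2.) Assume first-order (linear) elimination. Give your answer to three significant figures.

Vd = 3.5 L/kg × 90 kg = 315.0 L
CL = ln 2 · Vd / t½ = 0.693 × 315.0 / 62 = 3.521 L/h
Infusion rate = CL × Css = 3.521 × 37 = 130.3 mg/h

130 mg/h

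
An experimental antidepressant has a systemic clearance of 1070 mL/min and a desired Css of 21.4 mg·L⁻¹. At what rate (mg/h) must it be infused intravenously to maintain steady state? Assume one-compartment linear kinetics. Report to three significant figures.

CL = 1070 mL/min × 60/1000 = 64.20 L/h
At steady state, infusion rate equals elimination rate: rate in = CL × Css.
R₀ = 64.20 × 21.4 = 1374 mg/h

1370 mg/h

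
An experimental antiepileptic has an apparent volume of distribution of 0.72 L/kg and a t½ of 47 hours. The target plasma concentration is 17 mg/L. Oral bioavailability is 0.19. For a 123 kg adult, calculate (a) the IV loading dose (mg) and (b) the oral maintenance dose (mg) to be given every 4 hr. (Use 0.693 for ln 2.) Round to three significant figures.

Vd = 0.72 L/kg × 123 kg = 88.56 L
LD = Vd × C = 88.56 × 17 = 1506 mg
CL = 0.693 × Vd / t½ = 0.693 × 88.56 / 47 = 1.306 L/h
D = CL × Css × τ / F = 1.306 × 17 × 4 / 0.19 = 467.4 mg

(a) 1510 mg; (b) 467 mg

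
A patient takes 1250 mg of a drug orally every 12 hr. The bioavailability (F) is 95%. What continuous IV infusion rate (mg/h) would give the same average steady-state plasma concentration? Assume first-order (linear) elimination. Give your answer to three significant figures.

99.0 mg/h

Equivalent systemic input: infusion rate = F·D/τ.
Rate = 0.95 × 1250 / 12 = 98.96 mg/h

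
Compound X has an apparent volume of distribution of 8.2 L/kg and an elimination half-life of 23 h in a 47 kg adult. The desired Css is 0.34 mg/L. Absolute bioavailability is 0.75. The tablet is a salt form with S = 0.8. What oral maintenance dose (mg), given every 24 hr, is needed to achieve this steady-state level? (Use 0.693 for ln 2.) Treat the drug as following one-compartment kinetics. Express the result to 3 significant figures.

158 mg

Total Vd = 8.2 × 47 = 385.4 L
k = 0.693/23 = 0.03013 h⁻¹, so CL = k·Vd = 0.03013 × 385.4 = 11.61 L/h
D = CL × Css × τ / F / S = 11.61 × 0.34 × 24 / 0.75 / 0.8 = 157.9 mg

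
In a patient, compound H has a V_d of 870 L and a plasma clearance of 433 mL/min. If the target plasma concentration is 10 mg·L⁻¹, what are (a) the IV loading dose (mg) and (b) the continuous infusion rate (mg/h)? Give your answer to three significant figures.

Loading dose = Vd × C = 870.0 × 10 = 8700 mg
Convert clearance: 433 mL/min × 60 min/h ÷ 1000 mL/L = 25.98 L/h
Maintenance infusion rate = CL × Css = 25.98 × 10 = 259.8 mg/h

(a) 8700 mg; (b) 260 mg/h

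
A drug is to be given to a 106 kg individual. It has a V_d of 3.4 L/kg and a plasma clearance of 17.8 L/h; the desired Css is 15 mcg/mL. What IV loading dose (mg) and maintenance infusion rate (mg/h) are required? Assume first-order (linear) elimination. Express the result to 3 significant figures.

Vd = 3.4 L/kg × 106 kg = 360.4 L
Loading: fill Vd to C_target → 360.4 L × 15 mg/L = 5406 mg
Infusion rate = 17.80 L/h × 15 mg/L = 267.0 mg/h

(a) 5410 mg; (b) 267 mg/h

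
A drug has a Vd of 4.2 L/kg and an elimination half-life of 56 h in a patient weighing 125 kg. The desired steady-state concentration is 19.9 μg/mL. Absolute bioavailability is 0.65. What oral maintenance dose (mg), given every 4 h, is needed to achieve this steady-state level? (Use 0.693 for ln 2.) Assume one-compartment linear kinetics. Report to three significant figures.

796 mg

Vd = 4.2 L/kg × 125 kg = 525.0 L
CL = 0.693 × Vd / t½ = 0.693 × 525.0 / 56 = 6.497 L/h
D = CL × Css × τ / F = 6.497 × 19.9 × 4 / 0.65 = 795.6 mg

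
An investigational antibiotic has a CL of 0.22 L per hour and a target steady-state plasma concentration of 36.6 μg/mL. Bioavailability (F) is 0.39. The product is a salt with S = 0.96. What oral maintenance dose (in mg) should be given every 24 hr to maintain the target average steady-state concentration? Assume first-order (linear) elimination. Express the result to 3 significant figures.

516 mg

D = CL × Css × τ / F / S = 0.2200 × 36.6 × 24 / 0.39 / 0.96 = 516.2 mg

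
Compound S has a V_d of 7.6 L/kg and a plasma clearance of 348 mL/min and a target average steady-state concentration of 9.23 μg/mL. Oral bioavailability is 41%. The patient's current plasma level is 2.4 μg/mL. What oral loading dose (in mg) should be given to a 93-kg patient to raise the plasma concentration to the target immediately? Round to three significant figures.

11800 mg

Total Vd = 7.6 × 93 = 706.8 L
Concentration deficit ΔC = 9.23 − 2.4 = 6.830 mg/L
LD = Vd × ΔC / F = 706.8 × 6.830 / 0.41 = 11770 mg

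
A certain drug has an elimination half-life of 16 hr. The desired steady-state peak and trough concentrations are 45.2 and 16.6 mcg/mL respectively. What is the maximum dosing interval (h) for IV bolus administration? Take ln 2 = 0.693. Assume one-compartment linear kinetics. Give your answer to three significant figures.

k = 0.693 / t½ = 0.693 / 16 = 0.04331 h⁻¹
Between IV bolus doses, concentration decays as C = C₀·e^(−kτ), so C_peak/C_trough = e^(kτ).
τ_max = ln(C_peak/C_trough) / k = ln(45.2/16.6) / 0.04331 = 1.002 / 0.04331 = 23.14 h

23.1 h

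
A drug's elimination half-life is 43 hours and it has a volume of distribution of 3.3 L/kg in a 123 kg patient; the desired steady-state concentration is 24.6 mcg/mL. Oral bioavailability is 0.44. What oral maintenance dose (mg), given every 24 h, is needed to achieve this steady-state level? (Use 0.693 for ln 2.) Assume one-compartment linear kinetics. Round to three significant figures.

Vd(total) = 123 kg × 3.3 L/kg = 405.9 L
CL = 0.693 × Vd / t½ = 0.693 × 405.9 / 43 = 6.542 L/h
D = CL × Css × τ / F = 6.542 × 24.6 × 24 / 0.44 = 8778 mg

8780 mg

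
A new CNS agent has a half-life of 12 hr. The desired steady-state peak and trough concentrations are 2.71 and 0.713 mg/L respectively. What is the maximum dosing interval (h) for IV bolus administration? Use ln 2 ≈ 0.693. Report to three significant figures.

k = 0.693 / t½ = 0.693 / 12 = 0.05775 h⁻¹
Between IV bolus doses, concentration decays as C = C₀·e^(−kτ), so C_peak/C_trough = e^(kτ).
τ_max = ln(C_peak/C_trough) / k = ln(2.71/0.713) / 0.05775 = 1.335 / 0.05775 = 23.12 h

23.1 h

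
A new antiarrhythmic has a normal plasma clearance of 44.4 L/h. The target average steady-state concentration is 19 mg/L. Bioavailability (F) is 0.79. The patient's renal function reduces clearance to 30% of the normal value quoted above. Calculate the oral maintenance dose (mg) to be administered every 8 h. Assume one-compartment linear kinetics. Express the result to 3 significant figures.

Patient clearance = 0.3 × 44.40 = 13.32 L/h
At steady state, dose per interval replaces the amount cleared in that interval: F·D/τ = CL·Css.
D = CL × Css × τ / F = 13.32 × 19 × 8 / 0.79 = 2563 mg

2560 mg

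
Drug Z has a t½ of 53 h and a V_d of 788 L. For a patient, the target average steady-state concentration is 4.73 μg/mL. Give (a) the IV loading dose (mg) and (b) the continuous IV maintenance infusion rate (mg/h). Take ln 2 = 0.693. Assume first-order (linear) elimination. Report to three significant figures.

(a) 3730 mg; (b) 48.7 mg/h

LD = Vd × C = 788.0 × 4.73 = 3727 mg
CL = 0.693 × Vd / t½ = 0.693 × 788.0 / 53 = 10.30 L/h
Infusion rate = CL × Css = 10.30 × 4.73 = 48.72 mg/h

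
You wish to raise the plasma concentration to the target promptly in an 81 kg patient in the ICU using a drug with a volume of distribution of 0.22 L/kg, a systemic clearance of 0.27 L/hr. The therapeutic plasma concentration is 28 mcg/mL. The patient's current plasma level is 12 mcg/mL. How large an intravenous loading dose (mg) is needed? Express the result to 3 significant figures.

Vd = 0.22 L/kg × 81 kg = 17.82 L
Concentration deficit ΔC = 28 − 12 = 16.00 mg/L
LD = Vd × ΔC = 17.82 × 16.00 = 285.1 mg

285 mg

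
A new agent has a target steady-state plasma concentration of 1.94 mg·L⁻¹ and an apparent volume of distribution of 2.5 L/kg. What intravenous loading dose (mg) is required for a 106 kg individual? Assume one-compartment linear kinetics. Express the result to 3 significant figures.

Vd = 2.5 L/kg × 106 kg = 265.0 L
LD = Vd × C = 265.0 × 1.940 = 514.1 mg

514 mg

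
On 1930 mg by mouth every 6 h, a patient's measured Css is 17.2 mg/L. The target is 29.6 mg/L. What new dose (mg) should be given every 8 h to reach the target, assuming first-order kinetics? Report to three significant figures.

For first-order elimination, Css ∝ F·D/(CL·τ); F and CL are unchanged, so Css ∝ D/τ.
D₂ = D₁ × (Css,target / Css,current) × (τ₂/τ₁) = 1930 × (29.6/17.2) × (8/6) = 4429 mg

4430 mg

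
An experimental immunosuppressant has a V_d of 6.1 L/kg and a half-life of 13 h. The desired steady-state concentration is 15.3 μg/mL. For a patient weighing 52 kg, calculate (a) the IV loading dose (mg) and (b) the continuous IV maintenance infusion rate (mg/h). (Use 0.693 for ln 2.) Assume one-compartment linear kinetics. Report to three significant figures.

(a) 4850 mg; (b) 259 mg/h

Vd = 6.1 L/kg × 52 kg = 317.2 L
LD = Vd × C = 317.2 × 15.3 = 4853 mg
CL = 0.693 × Vd / t½ = 0.693 × 317.2 / 13 = 16.91 L/h
Infusion rate = CL × Css = 16.91 × 15.3 = 258.7 mg/h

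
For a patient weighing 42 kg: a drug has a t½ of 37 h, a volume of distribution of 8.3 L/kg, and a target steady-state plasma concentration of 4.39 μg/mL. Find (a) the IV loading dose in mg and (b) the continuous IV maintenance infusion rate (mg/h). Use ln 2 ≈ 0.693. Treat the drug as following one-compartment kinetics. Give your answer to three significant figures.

Vd(total) = 42 kg × 8.3 L/kg = 348.6 L
LD = Vd × C = 348.6 × 4.39 = 1530 mg
CL = 0.693 × Vd / t½ = 0.693 × 348.6 / 37 = 6.529 L/h
Infusion rate = CL × Css = 6.529 × 4.39 = 28.66 mg/h

(a) 1530 mg; (b) 28.7 mg/h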